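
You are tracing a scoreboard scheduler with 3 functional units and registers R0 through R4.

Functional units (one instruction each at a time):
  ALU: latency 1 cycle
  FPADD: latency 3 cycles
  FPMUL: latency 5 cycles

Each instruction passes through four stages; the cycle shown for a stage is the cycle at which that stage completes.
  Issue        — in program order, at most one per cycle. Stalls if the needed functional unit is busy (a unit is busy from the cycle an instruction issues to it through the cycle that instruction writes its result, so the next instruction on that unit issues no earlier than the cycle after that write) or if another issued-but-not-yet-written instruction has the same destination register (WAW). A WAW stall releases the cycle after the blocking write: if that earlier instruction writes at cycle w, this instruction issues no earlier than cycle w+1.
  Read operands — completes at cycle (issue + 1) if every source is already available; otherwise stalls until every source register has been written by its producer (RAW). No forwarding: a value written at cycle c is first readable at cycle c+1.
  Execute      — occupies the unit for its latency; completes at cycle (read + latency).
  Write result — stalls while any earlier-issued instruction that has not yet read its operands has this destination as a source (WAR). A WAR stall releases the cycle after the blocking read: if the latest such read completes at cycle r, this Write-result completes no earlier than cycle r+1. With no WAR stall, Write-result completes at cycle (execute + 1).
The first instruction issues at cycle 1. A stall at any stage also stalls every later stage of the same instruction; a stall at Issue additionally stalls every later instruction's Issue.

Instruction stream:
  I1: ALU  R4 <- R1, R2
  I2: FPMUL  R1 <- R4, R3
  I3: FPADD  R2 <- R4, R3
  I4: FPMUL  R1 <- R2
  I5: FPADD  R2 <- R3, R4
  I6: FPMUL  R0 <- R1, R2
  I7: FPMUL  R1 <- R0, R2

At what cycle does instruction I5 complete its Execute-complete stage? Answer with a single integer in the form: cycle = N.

I1 -> (1, 2, 3, 4)
I2 -> (2, 5, 10, 11)  // RAW R4: wait I1 write@4
I3 -> (3, 5, 8, 9)  // RAW R4: wait I1 write@4
I4 -> (12, 13, 18, 19)  // struct: FPMUL busy until I2 writes@11
I5 -> (13, 14, 17, 18)
I6 -> (20, 21, 26, 27)  // struct: FPMUL busy until I4 writes@19
I7 -> (28, 29, 34, 35)  // struct: FPMUL busy until I6 writes@27

cycle = 17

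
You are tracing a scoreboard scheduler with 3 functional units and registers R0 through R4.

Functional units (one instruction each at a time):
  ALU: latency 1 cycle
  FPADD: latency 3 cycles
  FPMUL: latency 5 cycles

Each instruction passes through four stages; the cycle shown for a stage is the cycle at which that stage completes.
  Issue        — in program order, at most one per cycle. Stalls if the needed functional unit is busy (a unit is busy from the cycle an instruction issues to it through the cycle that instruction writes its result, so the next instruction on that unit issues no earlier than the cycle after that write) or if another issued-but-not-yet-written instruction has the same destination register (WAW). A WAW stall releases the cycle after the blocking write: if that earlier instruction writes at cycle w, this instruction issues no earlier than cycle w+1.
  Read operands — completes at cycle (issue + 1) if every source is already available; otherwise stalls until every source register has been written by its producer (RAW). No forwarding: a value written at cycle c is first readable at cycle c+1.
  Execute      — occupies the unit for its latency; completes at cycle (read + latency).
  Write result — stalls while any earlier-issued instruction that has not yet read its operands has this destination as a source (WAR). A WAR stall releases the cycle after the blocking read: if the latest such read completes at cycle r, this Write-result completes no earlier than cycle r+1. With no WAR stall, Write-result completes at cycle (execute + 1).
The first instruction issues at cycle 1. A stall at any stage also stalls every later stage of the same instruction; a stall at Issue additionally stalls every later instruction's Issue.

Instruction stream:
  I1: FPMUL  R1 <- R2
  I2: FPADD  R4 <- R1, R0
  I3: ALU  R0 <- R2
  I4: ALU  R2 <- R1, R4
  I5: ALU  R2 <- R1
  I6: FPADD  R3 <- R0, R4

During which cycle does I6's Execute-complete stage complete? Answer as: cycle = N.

cycle 1: I1 issues→FPMUL
cycle 2: I1 reads | I2 issues→FPADD
cycle 3: I3 issues→ALU
cycle 4: I3 reads
cycle 5: I3 exec-done
cycle 7: I1 exec-done
cycle 8: I1 writes R1
cycle 9: I2 reads
cycle 10: I3 writes R0
cycle 11: I4 issues→ALU
cycle 12: I2 exec-done
cycle 13: I2 writes R4
cycle 14: I4 reads
cycle 15: I4 exec-done
cycle 16: I4 writes R2
cycle 17: I5 issues→ALU
cycle 18: I5 reads | I6 issues→FPADD
cycle 19: I5 exec-done | I6 reads
cycle 20: I5 writes R2
cycle 22: I6 exec-done
cycle 23: I6 writes R3

cycle = 22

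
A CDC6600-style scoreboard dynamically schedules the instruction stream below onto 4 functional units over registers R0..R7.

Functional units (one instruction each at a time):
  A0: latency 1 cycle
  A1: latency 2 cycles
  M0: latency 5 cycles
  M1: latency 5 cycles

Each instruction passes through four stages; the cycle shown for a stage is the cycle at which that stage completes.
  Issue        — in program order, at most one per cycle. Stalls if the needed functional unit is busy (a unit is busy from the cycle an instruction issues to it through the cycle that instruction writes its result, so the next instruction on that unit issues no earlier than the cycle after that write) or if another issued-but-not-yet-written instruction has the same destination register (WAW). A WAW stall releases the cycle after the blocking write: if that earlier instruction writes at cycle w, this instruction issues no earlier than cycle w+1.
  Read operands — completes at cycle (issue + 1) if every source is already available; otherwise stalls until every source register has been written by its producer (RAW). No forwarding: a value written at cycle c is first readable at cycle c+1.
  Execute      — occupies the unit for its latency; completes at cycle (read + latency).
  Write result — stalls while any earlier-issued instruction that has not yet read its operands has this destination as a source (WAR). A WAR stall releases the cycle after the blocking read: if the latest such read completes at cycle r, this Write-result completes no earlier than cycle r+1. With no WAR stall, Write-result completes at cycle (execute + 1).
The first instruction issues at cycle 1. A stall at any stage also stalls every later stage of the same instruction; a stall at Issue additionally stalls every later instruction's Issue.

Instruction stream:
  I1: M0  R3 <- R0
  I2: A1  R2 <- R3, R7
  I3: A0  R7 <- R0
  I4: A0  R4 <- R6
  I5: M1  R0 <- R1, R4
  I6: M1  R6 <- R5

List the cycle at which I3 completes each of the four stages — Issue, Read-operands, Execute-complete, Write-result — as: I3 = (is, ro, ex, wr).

t=1  I1→M0
t=2  I1 RO, I2→A1
t=3  I3→A0
t=4  I3 RO
t=5  I3 EX
t=7  I1 EX
t=8  I1 WR R3
t=9  I2 RO
t=10  I3 WR R7
t=11  I2 EX, I4→A0
t=12  I2 WR R2, I4 RO, I5→M1
t=13  I4 EX
t=14  I4 WR R4
t=15  I5 RO
t=20  I5 EX
t=21  I5 WR R0
t=22  I6→M1
t=23  I6 RO
t=28  I6 EX
t=29  I6 WR R6

I3 = (3, 4, 5, 10)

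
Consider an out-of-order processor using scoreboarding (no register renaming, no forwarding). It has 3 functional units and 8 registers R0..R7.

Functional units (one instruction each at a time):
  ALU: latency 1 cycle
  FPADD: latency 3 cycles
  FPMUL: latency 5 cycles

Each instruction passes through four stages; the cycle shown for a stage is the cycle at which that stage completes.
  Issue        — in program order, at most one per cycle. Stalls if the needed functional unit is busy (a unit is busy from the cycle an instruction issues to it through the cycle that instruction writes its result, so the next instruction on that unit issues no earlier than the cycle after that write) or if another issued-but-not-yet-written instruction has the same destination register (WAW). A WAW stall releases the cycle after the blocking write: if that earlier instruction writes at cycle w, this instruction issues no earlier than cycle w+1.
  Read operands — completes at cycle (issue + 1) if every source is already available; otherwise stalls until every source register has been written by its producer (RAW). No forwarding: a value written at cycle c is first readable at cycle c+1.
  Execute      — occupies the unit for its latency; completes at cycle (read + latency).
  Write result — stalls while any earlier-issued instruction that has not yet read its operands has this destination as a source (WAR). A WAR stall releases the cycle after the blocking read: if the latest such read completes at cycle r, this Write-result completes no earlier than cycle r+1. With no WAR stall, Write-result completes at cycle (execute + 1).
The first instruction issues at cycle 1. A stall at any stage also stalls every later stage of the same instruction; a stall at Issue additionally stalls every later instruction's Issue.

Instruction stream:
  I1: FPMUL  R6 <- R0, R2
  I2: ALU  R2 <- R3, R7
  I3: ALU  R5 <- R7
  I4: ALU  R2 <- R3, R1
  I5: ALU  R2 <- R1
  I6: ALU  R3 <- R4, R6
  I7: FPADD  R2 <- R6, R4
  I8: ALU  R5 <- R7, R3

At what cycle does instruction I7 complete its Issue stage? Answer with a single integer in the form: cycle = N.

cycle = 19

[I1] 1/2/7/8
[I2] 2/3/4/5
[I3] 6/7/8/9  (struct: ALU busy until I2 writes@5)
[I4] 10/11/12/13  (struct: ALU busy until I3 writes@9)
[I5] 14/15/16/17  (struct: ALU busy until I4 writes@13)
[I6] 18/19/20/21  (struct: ALU busy until I5 writes@17)
[I7] 19/20/23/24
[I8] 22/23/24/25  (struct: ALU busy until I6 writes@21)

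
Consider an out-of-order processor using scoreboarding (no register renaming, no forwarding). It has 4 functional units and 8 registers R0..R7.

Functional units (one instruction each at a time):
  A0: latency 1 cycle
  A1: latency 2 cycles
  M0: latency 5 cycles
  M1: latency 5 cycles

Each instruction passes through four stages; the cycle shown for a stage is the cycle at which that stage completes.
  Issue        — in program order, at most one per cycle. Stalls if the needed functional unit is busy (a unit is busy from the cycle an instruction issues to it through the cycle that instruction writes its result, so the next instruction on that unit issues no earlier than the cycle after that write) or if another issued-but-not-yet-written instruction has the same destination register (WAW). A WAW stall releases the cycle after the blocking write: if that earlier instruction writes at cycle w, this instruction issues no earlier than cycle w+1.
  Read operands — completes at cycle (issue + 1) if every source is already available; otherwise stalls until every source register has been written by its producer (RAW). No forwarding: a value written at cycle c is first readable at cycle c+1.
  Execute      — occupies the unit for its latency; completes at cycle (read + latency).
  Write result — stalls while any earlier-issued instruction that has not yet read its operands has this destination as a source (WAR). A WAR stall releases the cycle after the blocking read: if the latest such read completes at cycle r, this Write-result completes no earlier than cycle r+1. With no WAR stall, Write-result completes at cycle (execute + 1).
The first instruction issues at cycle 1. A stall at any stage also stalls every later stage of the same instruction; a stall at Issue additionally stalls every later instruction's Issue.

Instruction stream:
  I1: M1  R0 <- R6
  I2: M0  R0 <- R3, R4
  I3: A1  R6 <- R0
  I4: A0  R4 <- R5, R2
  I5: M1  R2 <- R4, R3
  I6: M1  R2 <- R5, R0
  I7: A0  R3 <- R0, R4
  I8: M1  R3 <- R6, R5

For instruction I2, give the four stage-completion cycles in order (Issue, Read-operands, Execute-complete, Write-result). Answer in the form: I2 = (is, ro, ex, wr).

  I1 | 1 | 2 | 7 | 8
  I2 | 9 | 10 | 15 | 16   WAW R0: wait I1 write@8
  I3 | 10 | 17 | 19 | 20   RAW R0: wait I2 write@16
  I4 | 11 | 12 | 13 | 14
  I5 | 12 | 15 | 20 | 21   RAW R4: wait I4 write@14
  I6 | 22 | 23 | 28 | 29   struct: M1 busy until I5 writes@21
  I7 | 23 | 24 | 25 | 26
  I8 | 30 | 31 | 36 | 37   struct: M1 busy until I6 writes@29

I2 = (9, 10, 15, 16)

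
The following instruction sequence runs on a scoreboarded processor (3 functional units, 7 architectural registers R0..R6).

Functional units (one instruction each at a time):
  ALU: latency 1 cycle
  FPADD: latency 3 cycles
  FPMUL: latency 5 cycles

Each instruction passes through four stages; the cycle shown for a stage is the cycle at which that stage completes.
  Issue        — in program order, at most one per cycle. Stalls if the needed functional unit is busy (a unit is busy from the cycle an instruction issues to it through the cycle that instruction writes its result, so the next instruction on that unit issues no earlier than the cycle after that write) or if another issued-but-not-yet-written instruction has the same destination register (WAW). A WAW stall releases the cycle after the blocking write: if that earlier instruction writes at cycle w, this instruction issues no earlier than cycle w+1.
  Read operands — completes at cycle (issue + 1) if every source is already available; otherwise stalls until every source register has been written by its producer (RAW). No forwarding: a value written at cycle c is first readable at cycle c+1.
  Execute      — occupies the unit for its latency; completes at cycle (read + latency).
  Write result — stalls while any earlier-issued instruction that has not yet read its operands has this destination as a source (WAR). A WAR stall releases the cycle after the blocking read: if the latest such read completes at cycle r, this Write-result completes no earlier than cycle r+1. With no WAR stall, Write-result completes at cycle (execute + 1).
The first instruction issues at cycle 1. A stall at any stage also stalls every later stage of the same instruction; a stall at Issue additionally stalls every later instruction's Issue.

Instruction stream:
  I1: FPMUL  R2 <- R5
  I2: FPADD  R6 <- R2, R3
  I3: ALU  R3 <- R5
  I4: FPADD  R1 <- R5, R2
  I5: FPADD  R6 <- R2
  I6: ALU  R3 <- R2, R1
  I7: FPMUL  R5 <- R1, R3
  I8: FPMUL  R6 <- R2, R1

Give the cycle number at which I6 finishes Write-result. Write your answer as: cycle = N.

c1: issue I1 (FPMUL)
c2: I1 read-ops, issue I2 (FPADD)
c3: issue I3 (ALU)
c4: I3 read-ops
c5: I3 finished on ALU
c7: I1 finished on FPMUL
c8: I1→R2
c9: I2 read-ops
c10: I3→R3
c12: I2 finished on FPADD
c13: I2→R6
c14: issue I4 (FPADD)
c15: I4 read-ops
c18: I4 finished on FPADD
c19: I4→R1
c20: issue I5 (FPADD)
c21: I5 read-ops, issue I6 (ALU)
c22: I6 read-ops, issue I7 (FPMUL)
c23: I6 finished on ALU
c24: I5 finished on FPADD, I6→R3
c25: I5→R6, I7 read-ops
c30: I7 finished on FPMUL
c31: I7→R5
c32: issue I8 (FPMUL)
c33: I8 read-ops
c38: I8 finished on FPMUL
c39: I8→R6

cycle = 24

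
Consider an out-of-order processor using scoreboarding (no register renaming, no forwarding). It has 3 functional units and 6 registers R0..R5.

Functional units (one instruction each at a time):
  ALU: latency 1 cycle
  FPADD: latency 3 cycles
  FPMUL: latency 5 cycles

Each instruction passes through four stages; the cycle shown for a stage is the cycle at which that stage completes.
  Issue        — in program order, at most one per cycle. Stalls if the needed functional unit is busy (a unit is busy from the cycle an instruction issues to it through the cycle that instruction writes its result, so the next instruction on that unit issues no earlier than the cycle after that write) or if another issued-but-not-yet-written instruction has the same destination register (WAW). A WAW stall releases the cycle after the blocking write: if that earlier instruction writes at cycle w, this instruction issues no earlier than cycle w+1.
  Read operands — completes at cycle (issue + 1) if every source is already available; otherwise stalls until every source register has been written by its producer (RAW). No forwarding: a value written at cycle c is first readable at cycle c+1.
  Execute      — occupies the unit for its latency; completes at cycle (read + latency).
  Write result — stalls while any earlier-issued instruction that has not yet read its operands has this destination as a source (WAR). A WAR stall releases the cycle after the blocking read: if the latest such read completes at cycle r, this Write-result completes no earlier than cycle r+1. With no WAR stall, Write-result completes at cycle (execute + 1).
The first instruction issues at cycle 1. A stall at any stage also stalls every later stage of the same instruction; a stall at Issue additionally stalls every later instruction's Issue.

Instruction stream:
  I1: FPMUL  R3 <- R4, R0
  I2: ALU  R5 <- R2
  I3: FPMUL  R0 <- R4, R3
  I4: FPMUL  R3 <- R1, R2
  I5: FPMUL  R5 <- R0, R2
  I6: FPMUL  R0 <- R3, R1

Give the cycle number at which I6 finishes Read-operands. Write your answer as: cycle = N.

cycle = 34

c1: I1→FPMUL
c2: I1 RO; I2→ALU
c3: I2 RO
c4: I2 EX
c5: I2 WR R5
c7: I1 EX
c8: I1 WR R3
c9: I3→FPMUL
c10: I3 RO
c15: I3 EX
c16: I3 WR R0
c17: I4→FPMUL
c18: I4 RO
c23: I4 EX
c24: I4 WR R3
c25: I5→FPMUL
c26: I5 RO
c31: I5 EX
c32: I5 WR R5
c33: I6→FPMUL
c34: I6 RO
c39: I6 EX
c40: I6 WR R0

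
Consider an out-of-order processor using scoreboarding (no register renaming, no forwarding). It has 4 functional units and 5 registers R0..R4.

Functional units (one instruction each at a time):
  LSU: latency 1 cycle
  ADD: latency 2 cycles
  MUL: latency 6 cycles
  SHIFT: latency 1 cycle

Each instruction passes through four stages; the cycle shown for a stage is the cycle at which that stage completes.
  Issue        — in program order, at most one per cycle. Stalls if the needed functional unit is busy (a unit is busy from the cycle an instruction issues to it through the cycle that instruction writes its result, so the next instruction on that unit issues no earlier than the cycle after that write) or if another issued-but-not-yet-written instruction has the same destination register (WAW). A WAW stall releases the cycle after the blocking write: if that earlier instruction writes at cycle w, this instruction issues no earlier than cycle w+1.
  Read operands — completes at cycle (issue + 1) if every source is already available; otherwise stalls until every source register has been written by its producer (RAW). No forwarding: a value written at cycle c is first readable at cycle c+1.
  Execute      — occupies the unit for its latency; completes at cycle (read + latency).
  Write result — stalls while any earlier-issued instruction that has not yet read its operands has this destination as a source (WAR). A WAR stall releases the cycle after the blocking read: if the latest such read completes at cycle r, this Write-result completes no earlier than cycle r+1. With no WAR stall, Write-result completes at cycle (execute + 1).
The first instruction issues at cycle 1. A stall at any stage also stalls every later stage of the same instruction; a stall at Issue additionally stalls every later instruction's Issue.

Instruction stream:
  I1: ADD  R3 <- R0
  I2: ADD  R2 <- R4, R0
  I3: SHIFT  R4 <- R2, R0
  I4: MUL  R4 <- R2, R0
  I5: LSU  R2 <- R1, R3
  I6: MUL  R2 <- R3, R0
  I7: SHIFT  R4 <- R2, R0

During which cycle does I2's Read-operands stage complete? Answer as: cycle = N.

I1 -> (1, 2, 4, 5)
I2 -> (6, 7, 9, 10)  // struct: ADD busy until I1 writes@5
I3 -> (7, 11, 12, 13)  // RAW R2: wait I2 write@10
I4 -> (14, 15, 21, 22)  // WAW R4: wait I3 write@13
I5 -> (15, 16, 17, 18)
I6 -> (23, 24, 30, 31)  // struct: MUL busy until I4 writes@22
I7 -> (24, 32, 33, 34)  // RAW R2: wait I6 write@31

cycle = 7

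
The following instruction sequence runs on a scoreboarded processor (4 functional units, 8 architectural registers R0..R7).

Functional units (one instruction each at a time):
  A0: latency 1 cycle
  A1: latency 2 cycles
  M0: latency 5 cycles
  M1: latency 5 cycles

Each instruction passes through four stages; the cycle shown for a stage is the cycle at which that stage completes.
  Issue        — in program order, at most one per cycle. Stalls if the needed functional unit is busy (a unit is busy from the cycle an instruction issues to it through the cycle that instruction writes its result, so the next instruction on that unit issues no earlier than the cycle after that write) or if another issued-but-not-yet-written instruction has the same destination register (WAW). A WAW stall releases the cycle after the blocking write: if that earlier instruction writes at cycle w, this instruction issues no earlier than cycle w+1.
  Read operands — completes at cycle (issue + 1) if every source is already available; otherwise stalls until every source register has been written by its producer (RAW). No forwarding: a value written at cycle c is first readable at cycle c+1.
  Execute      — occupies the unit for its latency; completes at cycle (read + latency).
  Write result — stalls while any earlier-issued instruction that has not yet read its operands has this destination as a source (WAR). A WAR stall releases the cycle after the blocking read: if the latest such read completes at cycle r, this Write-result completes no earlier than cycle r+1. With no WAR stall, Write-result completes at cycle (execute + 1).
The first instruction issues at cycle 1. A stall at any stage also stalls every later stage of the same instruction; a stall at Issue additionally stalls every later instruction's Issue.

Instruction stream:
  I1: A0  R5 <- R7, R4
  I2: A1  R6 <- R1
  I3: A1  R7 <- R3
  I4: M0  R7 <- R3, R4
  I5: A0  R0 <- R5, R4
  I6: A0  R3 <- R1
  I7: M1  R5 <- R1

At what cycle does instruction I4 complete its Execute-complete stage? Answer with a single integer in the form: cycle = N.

cycle = 18

c1: I1 dispatched to A0
c2: I1 operands ready | I2 dispatched to A1
c3: I1 complete | I2 operands ready
c4: R5←I1
c5: I2 complete
c6: R6←I2
c7: I3 dispatched to A1
c8: I3 operands ready
c10: I3 complete
c11: R7←I3
c12: I4 dispatched to M0
c13: I4 operands ready | I5 dispatched to A0
c14: I5 operands ready
c15: I5 complete
c16: R0←I5
c17: I6 dispatched to A0
c18: I4 complete | I6 operands ready | I7 dispatched to M1
c19: R7←I4 | I6 complete | I7 operands ready
c20: R3←I6
c24: I7 complete
c25: R5←I7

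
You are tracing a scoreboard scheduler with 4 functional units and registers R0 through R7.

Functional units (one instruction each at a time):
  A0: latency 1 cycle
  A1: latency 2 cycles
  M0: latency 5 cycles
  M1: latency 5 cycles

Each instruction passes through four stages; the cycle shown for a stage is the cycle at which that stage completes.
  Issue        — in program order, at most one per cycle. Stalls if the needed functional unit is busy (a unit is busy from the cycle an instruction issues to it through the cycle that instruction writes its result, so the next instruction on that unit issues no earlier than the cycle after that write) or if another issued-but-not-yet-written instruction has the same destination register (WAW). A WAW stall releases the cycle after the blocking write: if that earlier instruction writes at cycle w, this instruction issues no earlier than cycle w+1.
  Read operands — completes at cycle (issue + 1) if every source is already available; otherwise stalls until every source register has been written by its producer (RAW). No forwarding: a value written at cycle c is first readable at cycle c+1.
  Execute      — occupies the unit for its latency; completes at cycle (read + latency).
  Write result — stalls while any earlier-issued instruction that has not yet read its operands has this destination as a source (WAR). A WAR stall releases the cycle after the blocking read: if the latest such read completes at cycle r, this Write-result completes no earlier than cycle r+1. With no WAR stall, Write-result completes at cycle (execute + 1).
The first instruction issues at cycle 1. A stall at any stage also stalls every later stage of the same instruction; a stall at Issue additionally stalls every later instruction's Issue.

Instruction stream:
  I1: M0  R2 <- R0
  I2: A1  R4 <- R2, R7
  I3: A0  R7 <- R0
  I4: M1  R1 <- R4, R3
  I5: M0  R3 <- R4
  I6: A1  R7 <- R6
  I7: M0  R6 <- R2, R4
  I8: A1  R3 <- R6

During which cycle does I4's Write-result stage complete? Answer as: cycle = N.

t=1  I1 issues→M0
t=2  I1 reads | I2 issues→A1
t=3  I3 issues→A0
t=4  I3 reads | I4 issues→M1
t=5  I3 exec-done
t=7  I1 exec-done
t=8  I1 writes R2
t=9  I2 reads | I5 issues→M0
t=10  I3 writes R7
t=11  I2 exec-done
t=12  I2 writes R4
t=13  I4 reads | I5 reads | I6 issues→A1
t=14  I6 reads
t=16  I6 exec-done
t=17  I6 writes R7
t=18  I4 exec-done | I5 exec-done
t=19  I4 writes R1 | I5 writes R3
t=20  I7 issues→M0
t=21  I7 reads | I8 issues→A1
t=26  I7 exec-done
t=27  I7 writes R6
t=28  I8 reads
t=30  I8 exec-done
t=31  I8 writes R3

cycle = 19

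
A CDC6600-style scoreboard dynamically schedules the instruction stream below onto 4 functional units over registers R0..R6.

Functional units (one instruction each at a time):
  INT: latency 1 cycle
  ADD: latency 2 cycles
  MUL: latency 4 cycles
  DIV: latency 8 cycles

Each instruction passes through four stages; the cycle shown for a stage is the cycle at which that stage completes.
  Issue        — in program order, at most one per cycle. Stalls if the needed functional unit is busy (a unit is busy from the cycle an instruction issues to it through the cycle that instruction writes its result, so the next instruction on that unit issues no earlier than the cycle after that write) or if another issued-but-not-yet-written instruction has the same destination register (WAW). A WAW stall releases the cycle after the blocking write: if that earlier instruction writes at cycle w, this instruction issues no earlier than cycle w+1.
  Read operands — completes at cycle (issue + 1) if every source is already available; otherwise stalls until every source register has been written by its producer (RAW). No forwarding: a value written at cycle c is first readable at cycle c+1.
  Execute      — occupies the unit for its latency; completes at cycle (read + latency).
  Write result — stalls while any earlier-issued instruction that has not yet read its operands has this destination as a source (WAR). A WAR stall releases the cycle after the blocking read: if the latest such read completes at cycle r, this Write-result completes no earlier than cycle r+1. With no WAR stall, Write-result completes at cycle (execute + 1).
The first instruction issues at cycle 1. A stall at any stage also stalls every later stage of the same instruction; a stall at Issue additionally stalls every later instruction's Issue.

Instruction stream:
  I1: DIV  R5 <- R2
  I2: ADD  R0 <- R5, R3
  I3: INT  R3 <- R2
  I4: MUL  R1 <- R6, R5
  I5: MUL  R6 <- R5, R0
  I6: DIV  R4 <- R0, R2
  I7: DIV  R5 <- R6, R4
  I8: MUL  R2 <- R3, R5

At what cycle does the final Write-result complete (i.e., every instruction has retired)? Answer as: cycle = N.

cycle = 46

c1: I1 issues→DIV
c2: I1 reads | I2 issues→ADD
c3: I3 issues→INT
c4: I3 reads | I4 issues→MUL
c5: I3 exec-done
c10: I1 exec-done
c11: I1 writes R5
c12: I2 reads | I4 reads
c13: I3 writes R3
c14: I2 exec-done
c15: I2 writes R0
c16: I4 exec-done
c17: I4 writes R1
c18: I5 issues→MUL
c19: I5 reads | I6 issues→DIV
c20: I6 reads
c23: I5 exec-done
c24: I5 writes R6
c28: I6 exec-done
c29: I6 writes R4
c30: I7 issues→DIV
c31: I7 reads | I8 issues→MUL
c39: I7 exec-done
c40: I7 writes R5
c41: I8 reads
c45: I8 exec-done
c46: I8 writes R2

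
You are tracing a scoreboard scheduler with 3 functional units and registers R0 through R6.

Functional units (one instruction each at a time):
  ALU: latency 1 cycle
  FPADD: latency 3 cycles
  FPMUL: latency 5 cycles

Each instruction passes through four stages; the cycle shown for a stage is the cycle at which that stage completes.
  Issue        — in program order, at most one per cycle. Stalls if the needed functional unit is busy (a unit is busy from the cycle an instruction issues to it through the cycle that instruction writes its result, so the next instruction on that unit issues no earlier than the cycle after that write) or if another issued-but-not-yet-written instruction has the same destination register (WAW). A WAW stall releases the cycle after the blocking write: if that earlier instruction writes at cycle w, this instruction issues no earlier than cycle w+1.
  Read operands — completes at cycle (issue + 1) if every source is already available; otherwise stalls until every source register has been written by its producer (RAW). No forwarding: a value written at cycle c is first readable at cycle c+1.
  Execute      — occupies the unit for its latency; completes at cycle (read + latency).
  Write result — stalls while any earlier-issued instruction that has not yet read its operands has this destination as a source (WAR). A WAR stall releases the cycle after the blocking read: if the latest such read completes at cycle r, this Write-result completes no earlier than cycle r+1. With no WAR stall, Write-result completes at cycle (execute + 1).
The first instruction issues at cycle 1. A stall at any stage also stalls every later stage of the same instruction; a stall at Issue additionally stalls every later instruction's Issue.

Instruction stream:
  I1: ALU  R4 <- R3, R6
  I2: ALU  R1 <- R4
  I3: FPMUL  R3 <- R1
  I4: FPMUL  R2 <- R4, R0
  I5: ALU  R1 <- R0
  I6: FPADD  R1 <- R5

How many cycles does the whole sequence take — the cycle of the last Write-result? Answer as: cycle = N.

I1  is:1  ro:2  ex:3  wr:4
I2  is:5  ro:6  ex:7  wr:8  — struct: ALU busy until I1 writes@4
I3  is:6  ro:9  ex:14  wr:15  — RAW R1: wait I2 write@8
I4  is:16  ro:17  ex:22  wr:23  — struct: FPMUL busy until I3 writes@15
I5  is:17  ro:18  ex:19  wr:20
I6  is:21  ro:22  ex:25  wr:26  — WAW R1: wait I5 write@20

cycle = 26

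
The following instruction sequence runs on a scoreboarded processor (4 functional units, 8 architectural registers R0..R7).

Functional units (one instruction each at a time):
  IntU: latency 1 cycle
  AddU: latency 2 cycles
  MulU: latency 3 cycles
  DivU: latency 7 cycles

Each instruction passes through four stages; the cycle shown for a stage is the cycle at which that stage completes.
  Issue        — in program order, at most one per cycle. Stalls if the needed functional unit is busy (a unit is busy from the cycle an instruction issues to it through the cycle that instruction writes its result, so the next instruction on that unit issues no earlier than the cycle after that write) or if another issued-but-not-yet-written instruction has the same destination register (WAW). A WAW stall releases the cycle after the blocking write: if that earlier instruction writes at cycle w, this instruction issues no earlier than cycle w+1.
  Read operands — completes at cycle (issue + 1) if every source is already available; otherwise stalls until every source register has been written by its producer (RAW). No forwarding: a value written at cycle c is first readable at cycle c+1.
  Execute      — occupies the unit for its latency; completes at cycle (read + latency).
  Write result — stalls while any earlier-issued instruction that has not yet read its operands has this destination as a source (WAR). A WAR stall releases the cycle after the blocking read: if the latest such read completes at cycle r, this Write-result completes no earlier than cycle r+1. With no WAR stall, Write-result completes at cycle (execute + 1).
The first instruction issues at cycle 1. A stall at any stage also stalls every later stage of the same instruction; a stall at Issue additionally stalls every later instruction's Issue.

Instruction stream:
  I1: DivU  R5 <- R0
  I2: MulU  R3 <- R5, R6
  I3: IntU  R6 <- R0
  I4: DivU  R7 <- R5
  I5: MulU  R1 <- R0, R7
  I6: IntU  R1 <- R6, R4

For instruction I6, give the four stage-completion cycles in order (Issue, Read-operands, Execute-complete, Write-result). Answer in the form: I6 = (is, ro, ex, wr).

t=1  I1→DivU
t=2  I1 RO; I2→MulU
t=3  I3→IntU
t=4  I3 RO
t=5  I3 EX
t=9  I1 EX
t=10  I1 WR R5
t=11  I2 RO; I4→DivU
t=12  I3 WR R6; I4 RO
t=14  I2 EX
t=15  I2 WR R3
t=16  I5→MulU
t=19  I4 EX
t=20  I4 WR R7
t=21  I5 RO
t=24  I5 EX
t=25  I5 WR R1
t=26  I6→IntU
t=27  I6 RO
t=28  I6 EX
t=29  I6 WR R1

I6 = (26, 27, 28, 29)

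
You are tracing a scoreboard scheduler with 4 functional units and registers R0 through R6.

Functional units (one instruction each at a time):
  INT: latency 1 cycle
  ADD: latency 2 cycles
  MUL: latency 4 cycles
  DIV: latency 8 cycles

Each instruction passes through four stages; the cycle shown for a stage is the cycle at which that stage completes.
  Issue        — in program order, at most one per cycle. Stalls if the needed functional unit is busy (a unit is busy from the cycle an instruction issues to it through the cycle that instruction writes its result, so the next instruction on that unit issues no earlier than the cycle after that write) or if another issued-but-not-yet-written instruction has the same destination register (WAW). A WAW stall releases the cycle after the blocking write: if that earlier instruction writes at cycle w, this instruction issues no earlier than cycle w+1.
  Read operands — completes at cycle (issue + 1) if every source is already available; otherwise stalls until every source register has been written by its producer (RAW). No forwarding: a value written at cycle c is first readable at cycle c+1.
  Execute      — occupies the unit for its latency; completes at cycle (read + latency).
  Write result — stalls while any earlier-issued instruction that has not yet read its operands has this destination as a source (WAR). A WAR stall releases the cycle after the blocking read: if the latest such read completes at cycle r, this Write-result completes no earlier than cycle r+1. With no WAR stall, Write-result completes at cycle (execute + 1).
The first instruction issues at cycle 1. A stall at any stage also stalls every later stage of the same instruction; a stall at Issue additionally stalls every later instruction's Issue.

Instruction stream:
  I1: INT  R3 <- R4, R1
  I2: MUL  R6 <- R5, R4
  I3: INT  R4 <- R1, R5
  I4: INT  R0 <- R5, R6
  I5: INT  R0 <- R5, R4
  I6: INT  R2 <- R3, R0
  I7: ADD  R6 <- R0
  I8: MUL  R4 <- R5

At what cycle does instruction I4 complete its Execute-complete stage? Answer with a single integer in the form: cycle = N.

  I1 | 1 | 2 | 3 | 4
  I2 | 2 | 3 | 7 | 8
  I3 | 5 | 6 | 7 | 8   struct: INT busy until I1 writes@4
  I4 | 9 | 10 | 11 | 12   struct: INT busy until I3 writes@8
  I5 | 13 | 14 | 15 | 16   struct: INT busy until I4 writes@12
  I6 | 17 | 18 | 19 | 20   struct: INT busy until I5 writes@16
  I7 | 18 | 19 | 21 | 22
  I8 | 19 | 20 | 24 | 25

cycle = 11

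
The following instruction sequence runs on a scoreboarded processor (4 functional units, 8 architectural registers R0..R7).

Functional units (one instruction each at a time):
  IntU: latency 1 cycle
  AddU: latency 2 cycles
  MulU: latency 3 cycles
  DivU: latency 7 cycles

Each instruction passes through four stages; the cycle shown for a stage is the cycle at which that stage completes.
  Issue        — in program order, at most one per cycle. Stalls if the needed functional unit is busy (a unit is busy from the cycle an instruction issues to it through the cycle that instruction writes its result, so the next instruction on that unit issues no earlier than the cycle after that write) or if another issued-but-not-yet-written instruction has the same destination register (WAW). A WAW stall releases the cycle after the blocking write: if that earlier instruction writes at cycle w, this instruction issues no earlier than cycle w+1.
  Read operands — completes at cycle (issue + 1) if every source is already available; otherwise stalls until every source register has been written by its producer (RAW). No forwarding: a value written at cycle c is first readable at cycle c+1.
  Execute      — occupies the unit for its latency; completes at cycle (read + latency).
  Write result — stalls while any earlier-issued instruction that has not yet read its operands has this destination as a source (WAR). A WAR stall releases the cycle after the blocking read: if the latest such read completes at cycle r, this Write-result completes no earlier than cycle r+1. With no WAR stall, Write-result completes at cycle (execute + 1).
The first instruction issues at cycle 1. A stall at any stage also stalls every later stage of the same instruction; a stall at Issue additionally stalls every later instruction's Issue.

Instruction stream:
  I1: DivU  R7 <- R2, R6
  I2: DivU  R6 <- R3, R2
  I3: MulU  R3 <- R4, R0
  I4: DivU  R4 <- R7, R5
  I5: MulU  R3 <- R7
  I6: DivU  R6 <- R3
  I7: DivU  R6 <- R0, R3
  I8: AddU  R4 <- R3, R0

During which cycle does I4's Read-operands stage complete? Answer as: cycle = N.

1) issue 1, read 2, done 9, write 10
2) issue 11, read 12, done 19, write 20  <struct: DivU busy until I1 writes@10>
3) issue 12, read 13, done 16, write 17
4) issue 21, read 22, done 29, write 30  <struct: DivU busy until I2 writes@20>
5) issue 22, read 23, done 26, write 27
6) issue 31, read 32, done 39, write 40  <struct: DivU busy until I4 writes@30>
7) issue 41, read 42, done 49, write 50  <struct: DivU busy until I6 writes@40>
8) issue 42, read 43, done 45, write 46

cycle = 22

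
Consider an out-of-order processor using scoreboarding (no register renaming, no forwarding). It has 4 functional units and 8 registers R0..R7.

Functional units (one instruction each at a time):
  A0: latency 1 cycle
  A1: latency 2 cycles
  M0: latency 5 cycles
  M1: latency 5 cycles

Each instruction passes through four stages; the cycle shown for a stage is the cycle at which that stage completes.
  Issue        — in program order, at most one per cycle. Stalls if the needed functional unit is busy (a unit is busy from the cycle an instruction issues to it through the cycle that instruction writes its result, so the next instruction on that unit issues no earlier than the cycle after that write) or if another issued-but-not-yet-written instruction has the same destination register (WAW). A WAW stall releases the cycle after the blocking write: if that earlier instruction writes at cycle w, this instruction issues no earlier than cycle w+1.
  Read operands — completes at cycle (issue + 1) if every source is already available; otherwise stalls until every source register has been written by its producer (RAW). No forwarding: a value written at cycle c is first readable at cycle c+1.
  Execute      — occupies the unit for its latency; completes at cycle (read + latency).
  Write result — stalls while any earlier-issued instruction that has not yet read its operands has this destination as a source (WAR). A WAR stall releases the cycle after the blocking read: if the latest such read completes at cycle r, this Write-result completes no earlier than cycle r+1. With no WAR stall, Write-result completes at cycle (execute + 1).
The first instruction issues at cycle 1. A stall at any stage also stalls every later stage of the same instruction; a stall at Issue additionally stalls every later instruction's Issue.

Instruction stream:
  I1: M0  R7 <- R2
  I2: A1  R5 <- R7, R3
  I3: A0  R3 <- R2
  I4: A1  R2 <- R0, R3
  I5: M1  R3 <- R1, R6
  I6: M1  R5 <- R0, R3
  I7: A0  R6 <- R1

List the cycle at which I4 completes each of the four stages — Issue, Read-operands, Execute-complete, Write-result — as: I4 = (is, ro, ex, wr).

I4 = (13, 14, 16, 17)

I1  is:1  ro:2  ex:7  wr:8
I2  is:2  ro:9  ex:11  wr:12  — RAW R7: wait I1 write@8
I3  is:3  ro:4  ex:5  wr:10  — WAR R3: wait I2 read@9
I4  is:13  ro:14  ex:16  wr:17  — struct: A1 busy until I2 writes@12
I5  is:14  ro:15  ex:20  wr:21
I6  is:22  ro:23  ex:28  wr:29  — struct: M1 busy until I5 writes@21
I7  is:23  ro:24  ex:25  wr:26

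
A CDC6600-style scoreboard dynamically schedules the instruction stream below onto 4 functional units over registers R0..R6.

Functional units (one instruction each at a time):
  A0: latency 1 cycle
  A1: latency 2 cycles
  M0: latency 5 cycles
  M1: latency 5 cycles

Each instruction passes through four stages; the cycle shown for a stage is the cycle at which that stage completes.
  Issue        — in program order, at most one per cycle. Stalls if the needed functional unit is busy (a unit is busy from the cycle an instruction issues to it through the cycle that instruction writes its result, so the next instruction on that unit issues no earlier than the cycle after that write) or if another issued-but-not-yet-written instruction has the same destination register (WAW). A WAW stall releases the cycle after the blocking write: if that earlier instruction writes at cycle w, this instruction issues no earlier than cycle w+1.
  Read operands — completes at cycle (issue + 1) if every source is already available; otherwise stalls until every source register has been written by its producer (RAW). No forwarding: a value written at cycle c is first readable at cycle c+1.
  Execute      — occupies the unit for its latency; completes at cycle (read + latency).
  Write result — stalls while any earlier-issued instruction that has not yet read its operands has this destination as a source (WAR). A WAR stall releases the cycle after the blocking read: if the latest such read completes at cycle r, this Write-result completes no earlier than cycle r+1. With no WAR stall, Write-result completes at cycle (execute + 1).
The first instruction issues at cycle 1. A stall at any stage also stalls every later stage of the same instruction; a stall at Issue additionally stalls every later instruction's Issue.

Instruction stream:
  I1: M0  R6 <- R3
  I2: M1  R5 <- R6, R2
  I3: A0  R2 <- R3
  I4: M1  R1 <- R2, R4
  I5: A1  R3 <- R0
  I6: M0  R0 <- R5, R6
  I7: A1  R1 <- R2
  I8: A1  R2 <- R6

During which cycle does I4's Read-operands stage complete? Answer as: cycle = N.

cycle = 17

I1 -> (1, 2, 7, 8)
I2 -> (2, 9, 14, 15)  // RAW R6: wait I1 write@8
I3 -> (3, 4, 5, 10)  // WAR R2: wait I2 read@9
I4 -> (16, 17, 22, 23)  // struct: M1 busy until I2 writes@15
I5 -> (17, 18, 20, 21)
I6 -> (18, 19, 24, 25)
I7 -> (24, 25, 27, 28)  // WAW R1: wait I4 write@23
I8 -> (29, 30, 32, 33)  // struct: A1 busy until I7 writes@28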